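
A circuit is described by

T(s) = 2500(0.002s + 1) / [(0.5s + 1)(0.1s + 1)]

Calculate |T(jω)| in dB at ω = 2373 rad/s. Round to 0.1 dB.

At ω = 2373 rad/s:
zero (1 + j2373·0.002) = 1 + j4.746 → |·| ≈ 4.8502, ∠ ≈ 78.10°
pole (1 + j2373·0.5) = 1 + j1186.5 → |·| ≈ 1186.5, ∠ ≈ 89.95°
pole (1 + j2373·0.1) = 1 + j237.3 → |·| ≈ 237.3, ∠ ≈ 89.76°
|T| = 2500 · 4.8502 / (1186.5 · 237.3) ≈ 0.043066
Gain = 20 log₁₀(0.043066) ≈ -27.32 dB

-27.3 dB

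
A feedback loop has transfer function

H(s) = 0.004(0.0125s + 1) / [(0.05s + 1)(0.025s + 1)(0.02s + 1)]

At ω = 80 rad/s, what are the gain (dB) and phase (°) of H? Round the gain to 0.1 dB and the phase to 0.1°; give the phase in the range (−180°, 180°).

At ω = 80 rad/s:
zero (1 + j80·0.0125) = 1 + j1 → |·| ≈ 1.4142, ∠ ≈ 45.00°
pole (1 + j80·0.05) = 1 + j4 → |·| ≈ 4.1231, ∠ ≈ 75.96°
pole (1 + j80·0.025) = 1 + j2 → |·| ≈ 2.2361, ∠ ≈ 63.43°
pole (1 + j80·0.02) = 1 + j1.6 → |·| ≈ 1.8868, ∠ ≈ 57.99°
|H| = 0.004 · 1.4142 / (4.1231 · 2.2361 · 1.8868) ≈ 0.00032518
Gain = 20 log₁₀(0.00032518) ≈ -69.76 dB
∠H = (45.00°) − (75.96° + 63.43° + 57.99°) = -152.38°

-69.8 dB, -152.4°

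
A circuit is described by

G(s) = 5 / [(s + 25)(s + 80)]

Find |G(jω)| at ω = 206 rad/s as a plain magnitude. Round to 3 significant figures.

0.000109

At s = jω = j206:
pole (s+25): 25 + j206 → |·| = √(25²+206²) = √43061 ≈ 207.51, ∠ = arctan(206/25) ≈ 83.08°
pole (s+80): 80 + j206 → |·| = √(80²+206²) = √48836 ≈ 220.99, ∠ = arctan(206/80) ≈ 68.78°
|G| = 5 / 45858 ≈ 0.00010903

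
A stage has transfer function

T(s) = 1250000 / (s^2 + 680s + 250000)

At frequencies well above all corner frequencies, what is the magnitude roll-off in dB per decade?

Each pole contributes −20 dB/decade at high frequency; each zero contributes +20 dB/decade.
Net: 0 zero(s) − 2 pole(s) → -40 dB/decade.

-40 dB/decade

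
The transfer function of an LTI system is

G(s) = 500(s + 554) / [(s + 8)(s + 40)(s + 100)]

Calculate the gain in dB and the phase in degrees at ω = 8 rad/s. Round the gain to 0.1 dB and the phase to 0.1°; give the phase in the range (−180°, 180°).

At s = jω = j8:
zero (s+554): 554 + j8 → |·| = √(554²+8²) = √306980 ≈ 554.06, ∠ = arctan(8/554) ≈ 0.83°
pole (s+8): 8 + j8 → |·| = √(8²+8²) = √128 ≈ 11.314, ∠ = arctan(8/8) ≈ 45.00°
pole (s+40): 40 + j8 → |·| = √(40²+8²) = √1664 ≈ 40.792, ∠ = arctan(8/40) ≈ 11.31°
pole (s+100): 100 + j8 → |·| = √(100²+8²) = √10064 ≈ 100.32, ∠ = arctan(8/100) ≈ 4.57°
|G| = 500 · 554.06 / 46300 ≈ 5.9834
Gain = 20 log₁₀(5.9834) ≈ 15.54 dB
∠G = 0.83° − 60.88° = -60.05°

15.5 dB, -60.1°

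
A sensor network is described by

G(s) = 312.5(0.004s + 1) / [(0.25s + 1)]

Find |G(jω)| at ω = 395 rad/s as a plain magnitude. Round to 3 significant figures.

5.92

At ω = 395 rad/s:
zero (1 + j395·0.004) = 1 + j1.58 → |·| ≈ 1.8699, ∠ ≈ 57.67°
pole (1 + j395·0.25) = 1 + j98.75 → |·| ≈ 98.755, ∠ ≈ 89.42°
|G| = 312.5 · 1.8699 / (98.755) ≈ 5.9171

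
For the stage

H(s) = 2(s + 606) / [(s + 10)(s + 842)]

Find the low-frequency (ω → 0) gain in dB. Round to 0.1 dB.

-16.8 dB

H(0) = 2·606 / (10·842) ≈ 0.14394
20 log₁₀(0.14394) ≈ -16.84 dB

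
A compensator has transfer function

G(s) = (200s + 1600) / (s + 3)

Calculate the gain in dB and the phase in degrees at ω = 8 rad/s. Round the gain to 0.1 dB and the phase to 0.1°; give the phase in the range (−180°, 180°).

48.5 dB, -24.4°

Substitute s = j8:
Numerator: 200(j8) + 1600 = 1600 + j1600
Denominator: (j8) + 3 = 3 + j8
|N| = √(1600² + 1600²) ≈ 2262.7, ∠N ≈ 45.00°
|D| = √(3² + 8²) ≈ 8.544, ∠D ≈ 69.44°
|G| = 2262.7 / 8.544 ≈ 264.83
Gain = 20 log₁₀(264.83) ≈ 48.46 dB
∠G = 45.00° − 69.44° = -24.44°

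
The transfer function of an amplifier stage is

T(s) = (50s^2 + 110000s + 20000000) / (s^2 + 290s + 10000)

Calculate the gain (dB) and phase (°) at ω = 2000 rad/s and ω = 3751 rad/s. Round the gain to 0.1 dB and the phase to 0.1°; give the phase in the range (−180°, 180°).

Substitute s = j2000:
Numerator: 50(j2000)^2 + 110000(j2000) + 20000000 = -180000000 + j220000000
Denominator: (j2000)^2 + 290(j2000) + 10000 = -3990000 + j580000
|N| = √(180000000² + 220000000²) ≈ 2.8425e+08, ∠N ≈ 129.29°
|D| = √(3990000² + 580000²) ≈ 4.0319e+06, ∠D ≈ 171.73°
|T| = 2.8425e+08 / 4.0319e+06 ≈ 70.5
Gain = 20 log₁₀(70.5) ≈ 36.96 dB
∠T = 129.29° − 171.73° = -42.44°

Substitute s = j3751:
Numerator: 50(j3751)^2 + 110000(j3751) + 20000000 = -683500050 + j412610000
Denominator: (j3751)^2 + 290(j3751) + 10000 = -14060001 + j1087790
|N| = √(683500050² + 412610000²) ≈ 7.9839e+08, ∠N ≈ 148.88°
|D| = √(14060001² + 1087790²) ≈ 1.4102e+07, ∠D ≈ 175.58°
|T| = 7.9839e+08 / 1.4102e+07 ≈ 56.615
Gain = 20 log₁₀(56.615) ≈ 35.06 dB
∠T = 148.88° − 175.58° = -26.70°

ω = 2000: 37.0 dB, -42.4°; ω = 3751: 35.1 dB, -26.7°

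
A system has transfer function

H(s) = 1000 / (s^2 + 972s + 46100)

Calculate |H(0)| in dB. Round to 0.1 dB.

-33.3 dB

H(0) = 1000 / 46100 ≈ 0.021692
20 log₁₀(0.021692) ≈ -33.27 dB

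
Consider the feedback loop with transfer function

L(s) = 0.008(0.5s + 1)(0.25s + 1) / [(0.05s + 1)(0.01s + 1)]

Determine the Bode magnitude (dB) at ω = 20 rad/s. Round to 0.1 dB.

-10.9 dB

At ω = 20 rad/s:
zero (1 + j20·0.5) = 1 + j10 → |·| ≈ 10.05, ∠ ≈ 84.29°
zero (1 + j20·0.25) = 1 + j5 → |·| ≈ 5.099, ∠ ≈ 78.69°
pole (1 + j20·0.05) = 1 + j1 → |·| ≈ 1.4142, ∠ ≈ 45.00°
pole (1 + j20·0.01) = 1 + j0.2 → |·| ≈ 1.0198, ∠ ≈ 11.31°
|L| = 0.008 · 10.05 · 5.099 / (1.4142 · 1.0198) ≈ 0.28426
Gain = 20 log₁₀(0.28426) ≈ -10.93 dB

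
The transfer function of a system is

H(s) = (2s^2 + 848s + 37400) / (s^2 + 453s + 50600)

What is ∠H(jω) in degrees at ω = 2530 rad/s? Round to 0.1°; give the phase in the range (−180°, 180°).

Substitute s = j2530:
Numerator: 2(j2530)^2 + 848(j2530) + 37400 = -12764400 + j2145440
Denominator: (j2530)^2 + 453(j2530) + 50600 = -6350300 + j1146090
|N| = √(12764400² + 2145440²) ≈ 1.2943e+07, ∠N ≈ 170.46°
|D| = √(6350300² + 1146090²) ≈ 6.4529e+06, ∠D ≈ 169.77°
∠H = 170.46° − 169.77° = 0.69°

0.7°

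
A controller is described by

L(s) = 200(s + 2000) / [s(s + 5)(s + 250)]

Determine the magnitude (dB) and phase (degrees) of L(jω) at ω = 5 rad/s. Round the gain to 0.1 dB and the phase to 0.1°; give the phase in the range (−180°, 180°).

At s = jω = j5:
zero (s+2000): 2000 + j5 → |·| = √(2000²+5²) = √4000025 ≈ 2000, ∠ = arctan(5/2000) ≈ 0.14°
pole (s+5): 5 + j5 → |·| = √(5²+5²) = √50 ≈ 7.0711, ∠ = arctan(5/5) ≈ 45.00°
pole (s+250): 250 + j5 → |·| = √(250²+5²) = √62525 ≈ 250.05, ∠ = arctan(5/250) ≈ 1.15°
pole at origin: |s| = 5, ∠ = 90.00° (in denominator)
|L| = 200 · 2000 / 8840.6 ≈ 45.246
Gain = 20 log₁₀(45.246) ≈ 33.11 dB
∠L = 0.14° − 136.15° = -136.01°

33.1 dB, -136.0°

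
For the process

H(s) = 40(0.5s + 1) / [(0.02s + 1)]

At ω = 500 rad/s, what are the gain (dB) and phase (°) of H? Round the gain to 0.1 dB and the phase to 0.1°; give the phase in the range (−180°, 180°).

At ω = 500 rad/s:
zero (1 + j500·0.5) = 1 + j250 → |·| ≈ 250, ∠ ≈ 89.77°
pole (1 + j500·0.02) = 1 + j10 → |·| ≈ 10.05, ∠ ≈ 84.29°
|H| = 40 · 250 / (10.05) ≈ 995.02
Gain = 20 log₁₀(995.02) ≈ 59.96 dB
∠H = (89.77°) − (84.29°) = 5.48°

60.0 dB, 5.5°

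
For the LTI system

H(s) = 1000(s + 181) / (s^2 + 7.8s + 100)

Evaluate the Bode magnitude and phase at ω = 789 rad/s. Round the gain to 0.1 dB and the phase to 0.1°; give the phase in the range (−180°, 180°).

2.3 dB, -102.4°

At s = jω = j789:
zero (s+181): 181 + j789 → |·| = √(181²+789²) = √655282 ≈ 809.49, ∠ = arctan(789/181) ≈ 77.08°
quadratic: (j789)² + 7.8·j789 + 100 = -622421 + j6154.2 → |·| ≈ 6.2245e+05, ∠ ≈ 179.43°
|H| = 1000 · 809.49 / 6.2245e+05 ≈ 1.3005
Gain = 20 log₁₀(1.3005) ≈ 2.28 dB
∠H = 77.08° − 179.43° = -102.35°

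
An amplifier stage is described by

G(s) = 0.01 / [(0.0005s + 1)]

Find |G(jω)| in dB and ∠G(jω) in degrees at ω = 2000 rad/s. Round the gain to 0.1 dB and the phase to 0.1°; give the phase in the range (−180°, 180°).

At ω = 2000 rad/s:
pole (1 + j2000·0.0005) = 1 + j1 → |·| ≈ 1.4142, ∠ ≈ 45.00°
|G| = 0.01 · 1 / (1.4142) ≈ 0.0070711
Gain = 20 log₁₀(0.0070711) ≈ -43.01 dB
∠G = (0°) − (45.00°) = -45.00°

-43.0 dB, -45.0°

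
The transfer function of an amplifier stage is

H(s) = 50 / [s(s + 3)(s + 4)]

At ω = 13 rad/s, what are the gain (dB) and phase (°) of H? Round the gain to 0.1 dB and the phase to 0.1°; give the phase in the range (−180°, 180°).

At s = jω = j13:
pole (s+3): 3 + j13 → |·| = √(3²+13²) = √178 ≈ 13.342, ∠ = arctan(13/3) ≈ 77.01°
pole (s+4): 4 + j13 → |·| = √(4²+13²) = √185 ≈ 13.601, ∠ = arctan(13/4) ≈ 72.90°
pole at origin: |s| = 13, ∠ = 90.00° (in denominator)
|H| = 50 / 2359 ≈ 0.021195
Gain = 20 log₁₀(0.021195) ≈ -33.48 dB
∠H = 0.00° − 239.91° = -239.91° ≡ 120.09° (principal value)

-33.5 dB, 120.1°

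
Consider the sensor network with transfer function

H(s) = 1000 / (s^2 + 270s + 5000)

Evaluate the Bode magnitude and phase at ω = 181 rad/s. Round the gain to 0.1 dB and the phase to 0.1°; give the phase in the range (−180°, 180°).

Substitute s = j181:
Numerator: 1000 = 1000 + j0
Denominator: (j181)^2 + 270(j181) + 5000 = -27761 + j48870
|N| = √(1000² + 0²) ≈ 1000, ∠N ≈ 0.00°
|D| = √(27761² + 48870²) ≈ 56205, ∠D ≈ 119.60°
|H| = 1000 / 56205 ≈ 0.017792
Gain = 20 log₁₀(0.017792) ≈ -35.00 dB
∠H = 0.00° − 119.60° = -119.60°

-35.0 dB, -119.6°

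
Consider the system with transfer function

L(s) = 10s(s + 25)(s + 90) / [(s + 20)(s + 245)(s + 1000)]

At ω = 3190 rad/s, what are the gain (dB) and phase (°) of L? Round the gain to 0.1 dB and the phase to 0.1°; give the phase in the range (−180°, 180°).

At s = jω = j3190:
zero (s+25): 25 + j3190 → |·| = √(25²+3190²) = √10176725 ≈ 3190.1, ∠ = arctan(3190/25) ≈ 89.55°
zero (s+90): 90 + j3190 → |·| = √(90²+3190²) = √10184200 ≈ 3191.3, ∠ = arctan(3190/90) ≈ 88.38°
zero at origin: s = j3190 → |·| = 3190, ∠ = 90.00°
pole (s+20): 20 + j3190 → |·| = √(20²+3190²) = √10176500 ≈ 3190.1, ∠ = arctan(3190/20) ≈ 89.64°
pole (s+245): 245 + j3190 → |·| = √(245²+3190²) = √10236125 ≈ 3199.4, ∠ = arctan(3190/245) ≈ 85.61°
pole (s+1000): 1000 + j3190 → |·| = √(1000²+3190²) = √11176100 ≈ 3343.1, ∠ = arctan(3190/1000) ≈ 72.59°
|L| = 10 · 3.2476e+10 / 3.4121e+10 ≈ 9.5179
Gain = 20 log₁₀(9.5179) ≈ 19.57 dB
∠L = 267.93° − 247.84° = 20.09°

19.6 dB, 20.1°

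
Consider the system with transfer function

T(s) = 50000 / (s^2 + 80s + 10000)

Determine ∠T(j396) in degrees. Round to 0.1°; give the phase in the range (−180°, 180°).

-167.8°

At s = jω = j396:
quadratic: (j396)² + 80·j396 + 10000 = -146816 + j31680 → |·| ≈ 1.502e+05, ∠ ≈ 167.82°
∠T = 0.00° − 167.82° = -167.82°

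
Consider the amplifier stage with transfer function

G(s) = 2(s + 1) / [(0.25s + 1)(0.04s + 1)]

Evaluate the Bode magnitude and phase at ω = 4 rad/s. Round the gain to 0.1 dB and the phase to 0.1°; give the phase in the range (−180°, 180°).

At ω = 4 rad/s:
zero (1 + j4·1) = 1 + j4 → |·| ≈ 4.1231, ∠ ≈ 75.96°
pole (1 + j4·0.25) = 1 + j1 → |·| ≈ 1.4142, ∠ ≈ 45.00°
pole (1 + j4·0.04) = 1 + j0.16 → |·| ≈ 1.0127, ∠ ≈ 9.09°
|G| = 2 · 4.1231 / (1.4142 · 1.0127) ≈ 5.7579
Gain = 20 log₁₀(5.7579) ≈ 15.21 dB
∠G = (75.96°) − (45.00° + 9.09°) = 21.87°

15.2 dB, 21.9°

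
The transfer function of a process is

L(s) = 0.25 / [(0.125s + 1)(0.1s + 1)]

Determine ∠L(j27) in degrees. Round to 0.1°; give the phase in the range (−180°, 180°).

At ω = 27 rad/s:
pole (1 + j27·0.125) = 1 + j3.375 → |·| ≈ 3.52, ∠ ≈ 73.50°
pole (1 + j27·0.1) = 1 + j2.7 → |·| ≈ 2.8792, ∠ ≈ 69.68°
∠L = (0°) − (73.50° + 69.68°) = -143.18°

-143.2°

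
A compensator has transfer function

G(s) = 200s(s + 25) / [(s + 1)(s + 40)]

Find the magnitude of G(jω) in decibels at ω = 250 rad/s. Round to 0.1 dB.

At s = jω = j250:
zero (s+25): 25 + j250 → |·| = √(25²+250²) = √63125 ≈ 251.25, ∠ = arctan(250/25) ≈ 84.29°
zero at origin: s = j250 → |·| = 250, ∠ = 90.00°
pole (s+1): 1 + j250 → |·| = √(1²+250²) = √62501 ≈ 250, ∠ = arctan(250/1) ≈ 89.77°
pole (s+40): 40 + j250 → |·| = √(40²+250²) = √64100 ≈ 253.18, ∠ = arctan(250/40) ≈ 80.91°
|G| = 200 · 62812 / 63295 ≈ 198.47
Gain = 20 log₁₀(198.47) ≈ 45.95 dB

46.0 dB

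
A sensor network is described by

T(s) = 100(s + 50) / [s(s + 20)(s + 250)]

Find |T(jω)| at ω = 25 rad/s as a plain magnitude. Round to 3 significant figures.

0.0278

At s = jω = j25:
zero (s+50): 50 + j25 → |·| = √(50²+25²) = √3125 ≈ 55.902, ∠ = arctan(25/50) ≈ 26.57°
pole (s+20): 20 + j25 → |·| = √(20²+25²) = √1025 ≈ 32.016, ∠ = arctan(25/20) ≈ 51.34°
pole (s+250): 250 + j25 → |·| = √(250²+25²) = √63125 ≈ 251.25, ∠ = arctan(25/250) ≈ 5.71°
pole at origin: |s| = 25, ∠ = 90.00° (in denominator)
|T| = 100 · 55.902 / 2.011e+05 ≈ 0.027798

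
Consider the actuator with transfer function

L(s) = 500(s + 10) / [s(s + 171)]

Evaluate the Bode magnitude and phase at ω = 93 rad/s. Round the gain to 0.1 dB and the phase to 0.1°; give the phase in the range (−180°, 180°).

At s = jω = j93:
zero (s+10): 10 + j93 → |·| = √(10²+93²) = √8749 ≈ 93.536, ∠ = arctan(93/10) ≈ 83.86°
pole (s+171): 171 + j93 → |·| = √(171²+93²) = √37890 ≈ 194.65, ∠ = arctan(93/171) ≈ 28.54°
pole at origin: |s| = 93, ∠ = 90.00° (in denominator)
|L| = 500 · 93.536 / 18102 ≈ 2.5836
Gain = 20 log₁₀(2.5836) ≈ 8.24 dB
∠L = 83.86° − 118.54° = -34.68°

8.2 dB, -34.7°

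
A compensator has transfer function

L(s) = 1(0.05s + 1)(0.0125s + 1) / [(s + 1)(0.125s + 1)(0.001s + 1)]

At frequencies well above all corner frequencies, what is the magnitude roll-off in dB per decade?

Each pole contributes −20 dB/decade at high frequency; each zero contributes +20 dB/decade.
Net: 2 zero(s) − 3 pole(s) → -20 dB/decade.

-20 dB/decade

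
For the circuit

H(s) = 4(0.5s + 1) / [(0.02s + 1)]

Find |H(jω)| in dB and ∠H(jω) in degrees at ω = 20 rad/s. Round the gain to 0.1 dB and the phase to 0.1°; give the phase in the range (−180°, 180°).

At ω = 20 rad/s:
zero (1 + j20·0.5) = 1 + j10 → |·| ≈ 10.05, ∠ ≈ 84.29°
pole (1 + j20·0.02) = 1 + j0.4 → |·| ≈ 1.077, ∠ ≈ 21.80°
|H| = 4 · 10.05 / (1.077) ≈ 37.326
Gain = 20 log₁₀(37.326) ≈ 31.44 dB
∠H = (84.29°) − (21.80°) = 62.49°

31.4 dB, 62.5°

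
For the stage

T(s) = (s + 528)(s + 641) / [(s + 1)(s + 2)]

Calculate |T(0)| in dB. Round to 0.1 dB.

104.6 dB

T(0) = 1·528·641 / (1·2) ≈ 1.6922e+05
20 log₁₀(1.6922e+05) ≈ 104.57 dB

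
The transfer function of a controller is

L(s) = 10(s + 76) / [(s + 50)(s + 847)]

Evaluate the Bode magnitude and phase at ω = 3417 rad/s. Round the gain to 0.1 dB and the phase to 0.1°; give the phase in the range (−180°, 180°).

-50.9 dB, -76.5°

At s = jω = j3417:
zero (s+76): 76 + j3417 → |·| = √(76²+3417²) = √11681665 ≈ 3417.8, ∠ = arctan(3417/76) ≈ 88.73°
pole (s+50): 50 + j3417 → |·| = √(50²+3417²) = √11678389 ≈ 3417.4, ∠ = arctan(3417/50) ≈ 89.16°
pole (s+847): 847 + j3417 → |·| = √(847²+3417²) = √12393298 ≈ 3520.4, ∠ = arctan(3417/847) ≈ 76.08°
|L| = 10 · 3417.8 / 1.2031e+07 ≈ 0.0028408
Gain = 20 log₁₀(0.0028408) ≈ -50.93 dB
∠L = 88.73° − 165.24° = -76.51°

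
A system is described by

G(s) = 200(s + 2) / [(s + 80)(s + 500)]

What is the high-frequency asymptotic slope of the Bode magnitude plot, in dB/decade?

-20 dB/decade

Each pole contributes −20 dB/decade at high frequency; each zero contributes +20 dB/decade.
Net: 1 zero(s) − 2 pole(s) → -20 dB/decade.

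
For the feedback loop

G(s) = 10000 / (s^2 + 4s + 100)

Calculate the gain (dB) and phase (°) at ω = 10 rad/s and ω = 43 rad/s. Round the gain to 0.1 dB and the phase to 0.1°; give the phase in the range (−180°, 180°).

At s = jω = j10:
quadratic: (j10)² + 4·j10 + 100 = 0 + j40 → |·| ≈ 40, ∠ ≈ 90.00°
|G| = 10000 / 40 ≈ 250
Gain = 20 log₁₀(250) ≈ 47.96 dB
∠G = 0.00° − 90.00° = -90.00°

At s = jω = j43:
quadratic: (j43)² + 4·j43 + 100 = -1749 + j172 → |·| ≈ 1757.4, ∠ ≈ 174.38°
|G| = 10000 / 1757.4 ≈ 5.6902
Gain = 20 log₁₀(5.6902) ≈ 15.10 dB
∠G = 0.00° − 174.38° = -174.38°

ω = 10: 48.0 dB, -90.0°; ω = 43: 15.1 dB, -174.4°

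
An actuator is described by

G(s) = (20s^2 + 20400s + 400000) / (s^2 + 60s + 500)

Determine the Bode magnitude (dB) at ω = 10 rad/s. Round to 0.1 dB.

Substitute s = j10:
Numerator: 20(j10)^2 + 20400(j10) + 400000 = 398000 + j204000
Denominator: (j10)^2 + 60(j10) + 500 = 400 + j600
|N| = √(398000² + 204000²) ≈ 4.4724e+05, ∠N ≈ 27.14°
|D| = √(400² + 600²) ≈ 721.11, ∠D ≈ 56.31°
|G| = 4.4724e+05 / 721.11 ≈ 620.21
Gain = 20 log₁₀(620.21) ≈ 55.85 dB

55.9 dB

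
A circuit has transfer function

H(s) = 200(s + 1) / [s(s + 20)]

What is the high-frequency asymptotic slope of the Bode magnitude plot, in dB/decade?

-20 dB/decade

Each pole contributes −20 dB/decade at high frequency; each zero contributes +20 dB/decade.
Net: 1 zero(s) − 2 pole(s) → -20 dB/decade.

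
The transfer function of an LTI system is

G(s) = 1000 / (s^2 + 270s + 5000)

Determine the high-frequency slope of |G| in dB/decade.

-40 dB/decade

Each pole contributes −20 dB/decade at high frequency; each zero contributes +20 dB/decade.
Net: 0 zero(s) − 2 pole(s) → -40 dB/decade.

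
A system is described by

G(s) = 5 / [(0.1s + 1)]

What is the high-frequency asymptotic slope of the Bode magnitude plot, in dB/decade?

-20 dB/decade

Each pole contributes −20 dB/decade at high frequency; each zero contributes +20 dB/decade.
Net: 0 zero(s) − 1 pole(s) → -20 dB/decade.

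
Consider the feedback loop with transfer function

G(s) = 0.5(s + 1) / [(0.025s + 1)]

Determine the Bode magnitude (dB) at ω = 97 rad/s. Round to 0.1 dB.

At ω = 97 rad/s:
zero (1 + j97·1) = 1 + j97 → |·| ≈ 97.005, ∠ ≈ 89.41°
pole (1 + j97·0.025) = 1 + j2.425 → |·| ≈ 2.6231, ∠ ≈ 67.59°
|G| = 0.5 · 97.005 / (2.6231) ≈ 18.491
Gain = 20 log₁₀(18.491) ≈ 25.34 dB

25.3 dB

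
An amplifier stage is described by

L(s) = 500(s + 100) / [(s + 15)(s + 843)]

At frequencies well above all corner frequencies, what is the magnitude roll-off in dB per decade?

Each pole contributes −20 dB/decade at high frequency; each zero contributes +20 dB/decade.
Net: 1 zero(s) − 2 pole(s) → -20 dB/decade.

-20 dB/decade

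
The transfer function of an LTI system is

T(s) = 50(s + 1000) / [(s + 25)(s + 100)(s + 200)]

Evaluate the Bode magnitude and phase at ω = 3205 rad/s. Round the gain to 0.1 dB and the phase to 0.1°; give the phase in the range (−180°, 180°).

-105.9 dB, 168.5°

At s = jω = j3205:
zero (s+1000): 1000 + j3205 → |·| = √(1000²+3205²) = √11272025 ≈ 3357.4, ∠ = arctan(3205/1000) ≈ 72.67°
pole (s+25): 25 + j3205 → |·| = √(25²+3205²) = √10272650 ≈ 3205.1, ∠ = arctan(3205/25) ≈ 89.55°
pole (s+100): 100 + j3205 → |·| = √(100²+3205²) = √10282025 ≈ 3206.6, ∠ = arctan(3205/100) ≈ 88.21°
pole (s+200): 200 + j3205 → |·| = √(200²+3205²) = √10312025 ≈ 3211.2, ∠ = arctan(3205/200) ≈ 86.43°
|T| = 50 · 3357.4 / 3.3003e+10 ≈ 5.0865e-06
Gain = 20 log₁₀(5.0865e-06) ≈ -105.87 dB
∠T = 72.67° − 264.19° = -191.52° ≡ 168.48° (principal value)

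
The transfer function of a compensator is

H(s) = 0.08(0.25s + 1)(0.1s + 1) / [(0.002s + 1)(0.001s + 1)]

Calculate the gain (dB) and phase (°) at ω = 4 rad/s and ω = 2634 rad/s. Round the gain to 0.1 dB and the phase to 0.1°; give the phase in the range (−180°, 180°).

ω = 4: -18.3 dB, 66.1°; ω = 2634: 59.3 dB, 31.2°

At ω = 4 rad/s:
zero (1 + j4·0.25) = 1 + j1 → |·| ≈ 1.4142, ∠ ≈ 45.00°
zero (1 + j4·0.1) = 1 + j0.4 → |·| ≈ 1.077, ∠ ≈ 21.80°
pole (1 + j4·0.002) = 1 + j0.008 → |·| ≈ 1, ∠ ≈ 0.46°
pole (1 + j4·0.001) = 1 + j0.004 → |·| ≈ 1, ∠ ≈ 0.23°
|H| = 0.08 · 1.4142 · 1.077 / (1 · 1) ≈ 0.12185
Gain = 20 log₁₀(0.12185) ≈ -18.28 dB
∠H = (45.00° + 21.80°) − (0.46° + 0.23°) = 66.11°

At ω = 2634 rad/s:
zero (1 + j2634·0.25) = 1 + j658.5 → |·| ≈ 658.5, ∠ ≈ 89.91°
zero (1 + j2634·0.1) = 1 + j263.4 → |·| ≈ 263.4, ∠ ≈ 89.78°
pole (1 + j2634·0.002) = 1 + j5.268 → |·| ≈ 5.3621, ∠ ≈ 79.25°
pole (1 + j2634·0.001) = 1 + j2.634 → |·| ≈ 2.8174, ∠ ≈ 69.21°
|H| = 0.08 · 658.5 · 263.4 / (5.3621 · 2.8174) ≈ 918.5
Gain = 20 log₁₀(918.5) ≈ 59.26 dB
∠H = (89.91° + 89.78°) − (79.25° + 69.21°) = 31.23°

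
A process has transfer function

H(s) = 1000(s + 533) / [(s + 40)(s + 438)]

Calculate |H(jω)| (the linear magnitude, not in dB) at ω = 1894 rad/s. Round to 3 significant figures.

0.534

At s = jω = j1894:
zero (s+533): 533 + j1894 → |·| = √(533²+1894²) = √3871325 ≈ 1967.6, ∠ = arctan(1894/533) ≈ 74.28°
pole (s+40): 40 + j1894 → |·| = √(40²+1894²) = √3588836 ≈ 1894.4, ∠ = arctan(1894/40) ≈ 88.79°
pole (s+438): 438 + j1894 → |·| = √(438²+1894²) = √3779080 ≈ 1944, ∠ = arctan(1894/438) ≈ 76.98°
|H| = 1000 · 1967.6 / 3.6827e+06 ≈ 0.53428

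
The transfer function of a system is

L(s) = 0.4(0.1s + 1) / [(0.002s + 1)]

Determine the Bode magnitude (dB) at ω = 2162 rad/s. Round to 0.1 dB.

25.8 dB

At ω = 2162 rad/s:
zero (1 + j2162·0.1) = 1 + j216.2 → |·| ≈ 216.2, ∠ ≈ 89.73°
pole (1 + j2162·0.002) = 1 + j4.324 → |·| ≈ 4.4381, ∠ ≈ 76.98°
|L| = 0.4 · 216.2 / (4.4381) ≈ 19.486
Gain = 20 log₁₀(19.486) ≈ 25.79 dB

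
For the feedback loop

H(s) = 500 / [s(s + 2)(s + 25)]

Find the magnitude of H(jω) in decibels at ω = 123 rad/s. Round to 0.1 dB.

At s = jω = j123:
pole (s+2): 2 + j123 → |·| = √(2²+123²) = √15133 ≈ 123.02, ∠ = arctan(123/2) ≈ 89.07°
pole (s+25): 25 + j123 → |·| = √(25²+123²) = √15754 ≈ 125.51, ∠ = arctan(123/25) ≈ 78.51°
pole at origin: |s| = 123, ∠ = 90.00° (in denominator)
|H| = 500 / 1.8991e+06 ≈ 0.00026328
Gain = 20 log₁₀(0.00026328) ≈ -71.59 dB

-71.6 dB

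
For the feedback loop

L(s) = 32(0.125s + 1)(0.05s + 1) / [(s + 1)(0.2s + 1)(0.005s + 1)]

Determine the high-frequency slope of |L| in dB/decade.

Each pole contributes −20 dB/decade at high frequency; each zero contributes +20 dB/decade.
Net: 2 zero(s) − 3 pole(s) → -20 dB/decade.

-20 dB/decade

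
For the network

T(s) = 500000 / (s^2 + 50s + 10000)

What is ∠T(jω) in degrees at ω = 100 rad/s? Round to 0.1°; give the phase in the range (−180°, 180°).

-90.0°

At s = jω = j100:
quadratic: (j100)² + 50·j100 + 10000 = 0 + j5000 → |·| ≈ 5000, ∠ ≈ 90.00°
∠T = 0.00° − 90.00° = -90.00°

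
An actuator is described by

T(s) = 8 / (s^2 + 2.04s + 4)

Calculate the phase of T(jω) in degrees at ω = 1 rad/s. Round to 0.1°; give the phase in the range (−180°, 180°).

-34.2°

At s = jω = j1:
quadratic: (j1)² + 2.04·j1 + 4 = 3 + j2.04 → |·| ≈ 3.6279, ∠ ≈ 34.22°
∠T = 0.00° − 34.22° = -34.22°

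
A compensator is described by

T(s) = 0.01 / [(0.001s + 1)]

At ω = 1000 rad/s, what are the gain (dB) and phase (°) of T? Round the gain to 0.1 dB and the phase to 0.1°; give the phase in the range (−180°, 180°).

-43.0 dB, -45.0°

At ω = 1000 rad/s:
pole (1 + j1000·0.001) = 1 + j1 → |·| ≈ 1.4142, ∠ ≈ 45.00°
|T| = 0.01 · 1 / (1.4142) ≈ 0.0070711
Gain = 20 log₁₀(0.0070711) ≈ -43.01 dB
∠T = (0°) − (45.00°) = -45.00°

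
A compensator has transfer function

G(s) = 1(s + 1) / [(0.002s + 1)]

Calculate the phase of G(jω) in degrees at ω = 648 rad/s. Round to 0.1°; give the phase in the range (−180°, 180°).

37.6°

At ω = 648 rad/s:
zero (1 + j648·1) = 1 + j648 → |·| ≈ 648, ∠ ≈ 89.91°
pole (1 + j648·0.002) = 1 + j1.296 → |·| ≈ 1.637, ∠ ≈ 52.35°
∠G = (89.91°) − (52.35°) = 37.56°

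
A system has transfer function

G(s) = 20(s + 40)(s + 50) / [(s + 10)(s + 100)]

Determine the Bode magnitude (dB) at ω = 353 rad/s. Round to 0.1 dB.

25.8 dB

At s = jω = j353:
zero (s+40): 40 + j353 → |·| = √(40²+353²) = √126209 ≈ 355.26, ∠ = arctan(353/40) ≈ 83.54°
zero (s+50): 50 + j353 → |·| = √(50²+353²) = √127109 ≈ 356.52, ∠ = arctan(353/50) ≈ 81.94°
pole (s+10): 10 + j353 → |·| = √(10²+353²) = √124709 ≈ 353.14, ∠ = arctan(353/10) ≈ 88.38°
pole (s+100): 100 + j353 → |·| = √(100²+353²) = √134609 ≈ 366.89, ∠ = arctan(353/100) ≈ 74.18°
|G| = 20 · 1.2666e+05 / 1.2956e+05 ≈ 19.552
Gain = 20 log₁₀(19.552) ≈ 25.82 dB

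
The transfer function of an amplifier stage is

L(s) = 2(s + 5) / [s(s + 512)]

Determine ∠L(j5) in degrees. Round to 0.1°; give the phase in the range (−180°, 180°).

-45.6°

At s = jω = j5:
zero (s+5): 5 + j5 → |·| = √(5²+5²) = √50 ≈ 7.0711, ∠ = arctan(5/5) ≈ 45.00°
pole (s+512): 512 + j5 → |·| = √(512²+5²) = √262169 ≈ 512.02, ∠ = arctan(5/512) ≈ 0.56°
pole at origin: |s| = 5, ∠ = 90.00° (in denominator)
∠L = 45.00° − 90.56° = -45.56°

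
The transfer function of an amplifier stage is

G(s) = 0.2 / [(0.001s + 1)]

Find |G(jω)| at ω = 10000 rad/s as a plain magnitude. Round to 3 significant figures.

0.0199

At ω = 10000 rad/s:
pole (1 + j10000·0.001) = 1 + j10 → |·| ≈ 10.05, ∠ ≈ 84.29°
|G| = 0.2 · 1 / (10.05) ≈ 0.0199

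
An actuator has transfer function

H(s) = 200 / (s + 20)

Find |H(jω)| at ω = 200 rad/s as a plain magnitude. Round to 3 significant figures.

0.995

Substitute s = j200:
Numerator: 200 = 200 + j0
Denominator: (j200) + 20 = 20 + j200
|N| = √(200² + 0²) ≈ 200, ∠N ≈ 0.00°
|D| = √(20² + 200²) ≈ 201, ∠D ≈ 84.29°
|H| = 200 / 201 ≈ 0.99502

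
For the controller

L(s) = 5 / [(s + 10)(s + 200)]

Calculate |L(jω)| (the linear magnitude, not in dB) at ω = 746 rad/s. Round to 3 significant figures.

8.68e-06

At s = jω = j746:
pole (s+10): 10 + j746 → |·| = √(10²+746²) = √556616 ≈ 746.07, ∠ = arctan(746/10) ≈ 89.23°
pole (s+200): 200 + j746 → |·| = √(200²+746²) = √596516 ≈ 772.34, ∠ = arctan(746/200) ≈ 74.99°
|L| = 5 / 5.7622e+05 ≈ 8.6772e-06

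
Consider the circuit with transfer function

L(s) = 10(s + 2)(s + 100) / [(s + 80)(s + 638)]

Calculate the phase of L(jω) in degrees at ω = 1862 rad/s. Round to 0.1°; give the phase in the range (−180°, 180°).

18.2°

At s = jω = j1862:
zero (s+2): 2 + j1862 → |·| = √(2²+1862²) = √3467048 ≈ 1862, ∠ = arctan(1862/2) ≈ 89.94°
zero (s+100): 100 + j1862 → |·| = √(100²+1862²) = √3477044 ≈ 1864.7, ∠ = arctan(1862/100) ≈ 86.93°
pole (s+80): 80 + j1862 → |·| = √(80²+1862²) = √3473444 ≈ 1863.7, ∠ = arctan(1862/80) ≈ 87.54°
pole (s+638): 638 + j1862 → |·| = √(638²+1862²) = √3874088 ≈ 1968.3, ∠ = arctan(1862/638) ≈ 71.09°
∠L = 176.87° − 158.63° = 18.24°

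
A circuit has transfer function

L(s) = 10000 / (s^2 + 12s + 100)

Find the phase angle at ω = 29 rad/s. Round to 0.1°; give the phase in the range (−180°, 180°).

At s = jω = j29:
quadratic: (j29)² + 12·j29 + 100 = -741 + j348 → |·| ≈ 818.65, ∠ ≈ 154.84°
∠L = 0.00° − 154.84° = -154.84°

-154.8°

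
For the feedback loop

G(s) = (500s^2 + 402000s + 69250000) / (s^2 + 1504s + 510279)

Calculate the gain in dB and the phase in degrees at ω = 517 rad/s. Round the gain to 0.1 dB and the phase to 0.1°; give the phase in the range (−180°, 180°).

48.5 dB, 34.6°

Substitute s = j517:
Numerator: 500(j517)^2 + 402000(j517) + 69250000 = -64394500 + j207834000
Denominator: (j517)^2 + 1504(j517) + 510279 = 242990 + j777568
|N| = √(64394500² + 207834000²) ≈ 2.1758e+08, ∠N ≈ 107.21°
|D| = √(242990² + 777568²) ≈ 8.1465e+05, ∠D ≈ 72.65°
|G| = 2.1758e+08 / 8.1465e+05 ≈ 267.08
Gain = 20 log₁₀(267.08) ≈ 48.53 dB
∠G = 107.21° − 72.65° = 34.56°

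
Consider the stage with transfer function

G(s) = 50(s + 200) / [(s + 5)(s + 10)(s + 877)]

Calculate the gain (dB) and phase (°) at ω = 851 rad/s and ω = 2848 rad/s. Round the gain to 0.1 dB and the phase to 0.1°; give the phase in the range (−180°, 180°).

At s = jω = j851:
zero (s+200): 200 + j851 → |·| = √(200²+851²) = √764201 ≈ 874.19, ∠ = arctan(851/200) ≈ 76.77°
pole (s+5): 5 + j851 → |·| = √(5²+851²) = √724226 ≈ 851.01, ∠ = arctan(851/5) ≈ 89.66°
pole (s+10): 10 + j851 → |·| = √(10²+851²) = √724301 ≈ 851.06, ∠ = arctan(851/10) ≈ 89.33°
pole (s+877): 877 + j851 → |·| = √(877²+851²) = √1493330 ≈ 1222, ∠ = arctan(851/877) ≈ 44.14°
|G| = 50 · 874.19 / 8.8505e+08 ≈ 4.9386e-05
Gain = 20 log₁₀(4.9386e-05) ≈ -86.13 dB
∠G = 76.77° − 223.13° = -146.36°

At s = jω = j2848:
zero (s+200): 200 + j2848 → |·| = √(200²+2848²) = √8151104 ≈ 2855, ∠ = arctan(2848/200) ≈ 85.98°
pole (s+5): 5 + j2848 → |·| = √(5²+2848²) = √8111129 ≈ 2848, ∠ = arctan(2848/5) ≈ 89.90°
pole (s+10): 10 + j2848 → |·| = √(10²+2848²) = √8111204 ≈ 2848, ∠ = arctan(2848/10) ≈ 89.80°
pole (s+877): 877 + j2848 → |·| = √(877²+2848²) = √8880233 ≈ 2980, ∠ = arctan(2848/877) ≈ 72.88°
|G| = 50 · 2855 / 2.4171e+10 ≈ 5.9058e-06
Gain = 20 log₁₀(5.9058e-06) ≈ -104.57 dB
∠G = 85.98° − 252.58° = -166.60°

ω = 851: -86.1 dB, -146.4°; ω = 2848: -104.6 dB, -166.6°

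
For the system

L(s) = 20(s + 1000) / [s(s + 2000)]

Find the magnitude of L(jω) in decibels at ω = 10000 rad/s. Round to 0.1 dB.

At s = jω = j10000:
zero (s+1000): 1000 + j10000 → |·| = √(1000²+10000²) = √101000000 ≈ 10050, ∠ = arctan(10000/1000) ≈ 84.29°
pole (s+2000): 2000 + j10000 → |·| = √(2000²+10000²) = √104000000 ≈ 10198, ∠ = arctan(10000/2000) ≈ 78.69°
pole at origin: |s| = 10000, ∠ = 90.00° (in denominator)
|L| = 20 · 10050 / 1.0198e+08 ≈ 0.001971
Gain = 20 log₁₀(0.001971) ≈ -54.11 dB

-54.1 dB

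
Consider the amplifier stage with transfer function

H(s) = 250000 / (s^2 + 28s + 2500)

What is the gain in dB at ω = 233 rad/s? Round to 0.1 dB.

At s = jω = j233:
quadratic: (j233)² + 28·j233 + 2500 = -51789 + j6524 → |·| ≈ 52198, ∠ ≈ 172.82°
|H| = 250000 / 52198 ≈ 4.7895
Gain = 20 log₁₀(4.7895) ≈ 13.61 dB

13.6 dB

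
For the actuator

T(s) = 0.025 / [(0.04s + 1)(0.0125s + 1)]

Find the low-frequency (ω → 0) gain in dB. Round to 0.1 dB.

-32.0 dB

T(0) = 0.025 · 1 / 1 = 0.025
20 log₁₀(0.025) ≈ -32.04 dB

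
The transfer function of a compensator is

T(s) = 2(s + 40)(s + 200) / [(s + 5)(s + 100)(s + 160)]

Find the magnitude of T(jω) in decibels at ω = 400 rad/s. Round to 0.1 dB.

At s = jω = j400:
zero (s+40): 40 + j400 → |·| = √(40²+400²) = √161600 ≈ 402, ∠ = arctan(400/40) ≈ 84.29°
zero (s+200): 200 + j400 → |·| = √(200²+400²) = √200000 ≈ 447.21, ∠ = arctan(400/200) ≈ 63.43°
pole (s+5): 5 + j400 → |·| = √(5²+400²) = √160025 ≈ 400.03, ∠ = arctan(400/5) ≈ 89.28°
pole (s+100): 100 + j400 → |·| = √(100²+400²) = √170000 ≈ 412.31, ∠ = arctan(400/100) ≈ 75.96°
pole (s+160): 160 + j400 → |·| = √(160²+400²) = √185600 ≈ 430.81, ∠ = arctan(400/160) ≈ 68.20°
|T| = 2 · 1.7978e+05 / 7.1056e+07 ≈ 0.0050602
Gain = 20 log₁₀(0.0050602) ≈ -45.92 dB

-45.9 dB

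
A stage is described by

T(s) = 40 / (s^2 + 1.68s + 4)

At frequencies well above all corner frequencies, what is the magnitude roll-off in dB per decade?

Each pole contributes −20 dB/decade at high frequency; each zero contributes +20 dB/decade.
Net: 0 zero(s) − 2 pole(s) → -40 dB/decade.

-40 dB/decade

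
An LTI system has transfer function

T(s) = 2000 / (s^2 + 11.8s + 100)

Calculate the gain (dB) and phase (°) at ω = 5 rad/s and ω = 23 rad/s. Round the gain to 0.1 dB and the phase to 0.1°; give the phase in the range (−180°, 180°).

At s = jω = j5:
quadratic: (j5)² + 11.8·j5 + 100 = 75 + j59 → |·| ≈ 95.425, ∠ ≈ 38.19°
|T| = 2000 / 95.425 ≈ 20.959
Gain = 20 log₁₀(20.959) ≈ 26.43 dB
∠T = 0.00° − 38.19° = -38.19°

At s = jω = j23:
quadratic: (j23)² + 11.8·j23 + 100 = -429 + j271.4 → |·| ≈ 507.64, ∠ ≈ 147.68°
|T| = 2000 / 507.64 ≈ 3.9398
Gain = 20 log₁₀(3.9398) ≈ 11.91 dB
∠T = 0.00° − 147.68° = -147.68°

ω = 5: 26.4 dB, -38.2°; ω = 23: 11.9 dB, -147.7°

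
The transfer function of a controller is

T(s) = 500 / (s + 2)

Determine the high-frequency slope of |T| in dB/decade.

-20 dB/decade

Each pole contributes −20 dB/decade at high frequency; each zero contributes +20 dB/decade.
Net: 0 zero(s) − 1 pole(s) → -20 dB/decade.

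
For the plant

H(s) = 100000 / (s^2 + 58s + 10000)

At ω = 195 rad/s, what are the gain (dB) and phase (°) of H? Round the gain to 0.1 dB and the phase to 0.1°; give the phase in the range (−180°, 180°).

10.4 dB, -158.0°

At s = jω = j195:
quadratic: (j195)² + 58·j195 + 10000 = -28025 + j11310 → |·| ≈ 30221, ∠ ≈ 158.02°
|H| = 100000 / 30221 ≈ 3.309
Gain = 20 log₁₀(3.309) ≈ 10.39 dB
∠H = 0.00° − 158.02° = -158.02°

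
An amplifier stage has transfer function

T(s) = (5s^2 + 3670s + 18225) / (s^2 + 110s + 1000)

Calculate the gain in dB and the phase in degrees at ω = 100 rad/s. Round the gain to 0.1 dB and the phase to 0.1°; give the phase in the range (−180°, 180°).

28.3 dB, -34.3°

Substitute s = j100:
Numerator: 5(j100)^2 + 3670(j100) + 18225 = -31775 + j367000
Denominator: (j100)^2 + 110(j100) + 1000 = -9000 + j11000
|N| = √(31775² + 367000²) ≈ 3.6837e+05, ∠N ≈ 94.95°
|D| = √(9000² + 11000²) ≈ 14213, ∠D ≈ 129.29°
|T| = 3.6837e+05 / 14213 ≈ 25.918
Gain = 20 log₁₀(25.918) ≈ 28.27 dB
∠T = 94.95° − 129.29° = -34.34°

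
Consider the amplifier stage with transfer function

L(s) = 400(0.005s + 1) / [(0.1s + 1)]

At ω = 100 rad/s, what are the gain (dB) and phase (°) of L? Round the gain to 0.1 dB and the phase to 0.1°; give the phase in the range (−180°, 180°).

33.0 dB, -57.7°

At ω = 100 rad/s:
zero (1 + j100·0.005) = 1 + j0.5 → |·| ≈ 1.118, ∠ ≈ 26.57°
pole (1 + j100·0.1) = 1 + j10 → |·| ≈ 10.05, ∠ ≈ 84.29°
|L| = 400 · 1.118 / (10.05) ≈ 44.498
Gain = 20 log₁₀(44.498) ≈ 32.97 dB
∠L = (26.57°) − (84.29°) = -57.72°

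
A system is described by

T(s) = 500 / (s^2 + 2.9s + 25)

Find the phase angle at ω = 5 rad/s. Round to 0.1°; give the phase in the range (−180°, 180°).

-90.0°

At s = jω = j5:
quadratic: (j5)² + 2.9·j5 + 25 = 0 + j14.5 → |·| ≈ 14.5, ∠ ≈ 90.00°
∠T = 0.00° − 90.00° = -90.00°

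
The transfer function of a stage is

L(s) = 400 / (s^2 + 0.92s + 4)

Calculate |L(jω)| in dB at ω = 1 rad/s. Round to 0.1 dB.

42.1 dB

At s = jω = j1:
quadratic: (j1)² + 0.92·j1 + 4 = 3 + j0.92 → |·| ≈ 3.1379, ∠ ≈ 17.05°
|L| = 400 / 3.1379 ≈ 127.47
Gain = 20 log₁₀(127.47) ≈ 42.11 dB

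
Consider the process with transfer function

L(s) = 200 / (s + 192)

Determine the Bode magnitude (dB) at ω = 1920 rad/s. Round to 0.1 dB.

Substitute s = j1920:
Numerator: 200 = 200 + j0
Denominator: (j1920) + 192 = 192 + j1920
|N| = √(200² + 0²) ≈ 200, ∠N ≈ 0.00°
|D| = √(192² + 1920²) ≈ 1929.6, ∠D ≈ 84.29°
|L| = 200 / 1929.6 ≈ 0.10365
Gain = 20 log₁₀(0.10365) ≈ -19.69 dB

-19.7 dB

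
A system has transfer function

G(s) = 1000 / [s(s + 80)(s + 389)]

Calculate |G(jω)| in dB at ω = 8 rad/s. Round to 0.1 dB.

At s = jω = j8:
pole (s+80): 80 + j8 → |·| = √(80²+8²) = √6464 ≈ 80.399, ∠ = arctan(8/80) ≈ 5.71°
pole (s+389): 389 + j8 → |·| = √(389²+8²) = √151385 ≈ 389.08, ∠ = arctan(8/389) ≈ 1.18°
pole at origin: |s| = 8, ∠ = 90.00° (in denominator)
|G| = 1000 / 2.5025e+05 ≈ 0.003996
Gain = 20 log₁₀(0.003996) ≈ -47.97 dB

-48.0 dB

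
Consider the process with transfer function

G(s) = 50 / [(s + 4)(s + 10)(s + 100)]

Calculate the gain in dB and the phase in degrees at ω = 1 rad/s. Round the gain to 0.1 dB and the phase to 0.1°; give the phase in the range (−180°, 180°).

-38.4 dB, -20.3°

At s = jω = j1:
pole (s+4): 4 + j1 → |·| = √(4²+1²) = √17 ≈ 4.1231, ∠ = arctan(1/4) ≈ 14.04°
pole (s+10): 10 + j1 → |·| = √(10²+1²) = √101 ≈ 10.05, ∠ = arctan(1/10) ≈ 5.71°
pole (s+100): 100 + j1 → |·| = √(100²+1²) = √10001 ≈ 100, ∠ = arctan(1/100) ≈ 0.57°
|G| = 50 / 4143.7 ≈ 0.012067
Gain = 20 log₁₀(0.012067) ≈ -38.37 dB
∠G = 0.00° − 20.32° = -20.32°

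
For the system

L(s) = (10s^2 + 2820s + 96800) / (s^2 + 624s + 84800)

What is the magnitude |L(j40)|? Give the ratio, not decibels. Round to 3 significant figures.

Substitute s = j40:
Numerator: 10(j40)^2 + 2820(j40) + 96800 = 80800 + j112800
Denominator: (j40)^2 + 624(j40) + 84800 = 83200 + j24960
|N| = √(80800² + 112800²) ≈ 1.3875e+05, ∠N ≈ 54.39°
|D| = √(83200² + 24960²) ≈ 86863, ∠D ≈ 16.70°
|L| = 1.3875e+05 / 86863 ≈ 1.5973

1.60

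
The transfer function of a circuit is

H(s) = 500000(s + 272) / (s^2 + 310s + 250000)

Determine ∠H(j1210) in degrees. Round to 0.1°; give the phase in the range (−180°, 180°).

At s = jω = j1210:
zero (s+272): 272 + j1210 → |·| = √(272²+1210²) = √1538084 ≈ 1240.2, ∠ = arctan(1210/272) ≈ 77.33°
quadratic: (j1210)² + 310·j1210 + 250000 = -1214100 + j375100 → |·| ≈ 1.2707e+06, ∠ ≈ 162.83°
∠H = 77.33° − 162.83° = -85.50°

-85.5°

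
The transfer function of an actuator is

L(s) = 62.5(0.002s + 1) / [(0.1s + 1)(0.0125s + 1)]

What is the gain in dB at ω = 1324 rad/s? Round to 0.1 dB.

At ω = 1324 rad/s:
zero (1 + j1324·0.002) = 1 + j2.648 → |·| ≈ 2.8305, ∠ ≈ 69.31°
pole (1 + j1324·0.1) = 1 + j132.4 → |·| ≈ 132.4, ∠ ≈ 89.57°
pole (1 + j1324·0.0125) = 1 + j16.55 → |·| ≈ 16.58, ∠ ≈ 86.54°
|L| = 62.5 · 2.8305 / (132.4 · 16.58) ≈ 0.080588
Gain = 20 log₁₀(0.080588) ≈ -21.87 dB

-21.9 dB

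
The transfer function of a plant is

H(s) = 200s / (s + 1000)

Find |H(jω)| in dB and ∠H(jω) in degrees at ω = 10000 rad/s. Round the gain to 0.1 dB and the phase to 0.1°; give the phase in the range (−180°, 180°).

At s = jω = j10000:
zero at origin: s = j10000 → |·| = 10000, ∠ = 90.00°
pole (s+1000): 1000 + j10000 → |·| = √(1000²+10000²) = √101000000 ≈ 10050, ∠ = arctan(10000/1000) ≈ 84.29°
|H| = 200 · 10000 / 10050 ≈ 199
Gain = 20 log₁₀(199) ≈ 45.98 dB
∠H = 90.00° − 84.29° = 5.71°

46.0 dB, 5.7°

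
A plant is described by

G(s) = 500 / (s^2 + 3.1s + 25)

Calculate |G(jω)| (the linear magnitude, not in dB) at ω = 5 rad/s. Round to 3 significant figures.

At s = jω = j5:
quadratic: (j5)² + 3.1·j5 + 25 = 0 + j15.5 → |·| ≈ 15.5, ∠ ≈ 90.00°
|G| = 500 / 15.5 ≈ 32.258

32.3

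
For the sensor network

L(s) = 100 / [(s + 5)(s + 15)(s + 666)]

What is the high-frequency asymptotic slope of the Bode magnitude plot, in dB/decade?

-60 dB/decade

Each pole contributes −20 dB/decade at high frequency; each zero contributes +20 dB/decade.
Net: 0 zero(s) − 3 pole(s) → -60 dB/decade.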